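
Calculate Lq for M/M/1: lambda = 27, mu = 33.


rho = 27/33; Lq = rho^2/(1-rho) = 3.68

3.68


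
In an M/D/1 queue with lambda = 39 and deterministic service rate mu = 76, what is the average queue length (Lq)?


M/D/1: Lq = rho^2 / (2*(1-rho)) where rho = 39/76; Lq = 0.27

0.27


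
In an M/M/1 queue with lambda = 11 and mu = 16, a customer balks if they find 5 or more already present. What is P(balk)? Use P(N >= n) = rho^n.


P(N >= 5) = rho^5 = (11/16)^5 = 0.1536

0.1536


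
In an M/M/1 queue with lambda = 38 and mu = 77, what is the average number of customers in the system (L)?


rho = 38/77; L = rho/(1-rho) = 0.97

0.97


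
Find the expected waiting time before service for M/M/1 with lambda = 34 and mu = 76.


rho = 34/76; Wq = rho/(mu - lambda) = 0.0107 hours

0.0107 hours


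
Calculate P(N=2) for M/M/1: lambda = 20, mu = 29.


rho = 20/29; P(n) = (1-rho)*rho^n = (1-20/29)*(20/29)^2 = 0.1476

0.1476


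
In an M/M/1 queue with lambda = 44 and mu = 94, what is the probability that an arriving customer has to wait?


P(wait) = rho = lambda/mu = 44/94 = 0.4681

0.4681


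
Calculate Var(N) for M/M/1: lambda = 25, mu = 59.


rho = 25/59; Var(N) = rho/(1-rho)^2 = 1.28

1.28


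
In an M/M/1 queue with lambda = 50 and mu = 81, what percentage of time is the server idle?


Idle fraction = (1 - rho) * 100 = (1 - 50/81) * 100 = 38.3%

38.3%


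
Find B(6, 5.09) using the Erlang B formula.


B(N,A) = (A^N/N!) / sum(A^k/k!, k=0..N) with N=6, A=5.09 = 0.1986

0.1986


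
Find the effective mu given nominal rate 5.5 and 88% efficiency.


Effective rate = mu * efficiency = 5.5 * 0.88 = 4.84 per hour

4.84 per hour


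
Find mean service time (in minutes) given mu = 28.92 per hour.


Mean service time = 60/mu = 60/28.92 = 2.07 minutes

2.07 minutes


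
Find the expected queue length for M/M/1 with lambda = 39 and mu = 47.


rho = 39/47; Lq = rho^2/(1-rho) = 4.05

4.05


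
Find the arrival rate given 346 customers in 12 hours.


lambda = total arrivals / time = 346 / 12 = 28.83 per hour

28.83 per hour


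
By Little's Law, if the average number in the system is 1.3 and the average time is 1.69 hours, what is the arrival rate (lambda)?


lambda = L / W = 1.3 / 1.69 = 0.77 per hour

0.77 per hour


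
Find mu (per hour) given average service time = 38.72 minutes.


mu = 60 / avg_service_time = 60 / 38.72 = 1.55 per hour

1.55 per hour


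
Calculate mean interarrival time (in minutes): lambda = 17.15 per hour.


Mean interarrival time = 60/lambda = 60/17.15 = 3.5 minutes

3.5 minutes


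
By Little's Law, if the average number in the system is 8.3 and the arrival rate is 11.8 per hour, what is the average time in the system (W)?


W = L / lambda = 8.3 / 11.8 = 0.7034 hours

0.7034 hours


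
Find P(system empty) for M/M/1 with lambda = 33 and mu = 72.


P0 = 1 - rho = 1 - 33/72 = 0.5417

0.5417


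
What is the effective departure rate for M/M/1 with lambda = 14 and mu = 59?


For a stable queue (lambda < mu), throughput = lambda = 14 per hour

14 per hour


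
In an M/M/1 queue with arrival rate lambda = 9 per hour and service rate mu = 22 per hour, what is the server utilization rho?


rho = lambda/mu = 9/22 = 0.4091

0.4091


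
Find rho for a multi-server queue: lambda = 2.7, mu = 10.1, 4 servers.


rho = lambda / (c * mu) = 2.7 / (4 * 10.1) = 0.0668

0.0668


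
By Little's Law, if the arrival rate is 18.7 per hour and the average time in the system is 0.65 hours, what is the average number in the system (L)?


L = lambda * W = 18.7 * 0.65 = 12.16

12.16


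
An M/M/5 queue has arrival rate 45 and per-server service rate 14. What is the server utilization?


rho = lambda/(c*mu) = 45/(5*14) = 0.6429

0.6429


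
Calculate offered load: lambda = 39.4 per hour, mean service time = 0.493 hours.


Offered load a = lambda * E[S] = 39.4 * 0.493 = 19.42 Erlangs

19.42 Erlangs


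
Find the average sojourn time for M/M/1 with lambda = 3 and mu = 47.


W = 1/(mu - lambda) = 1/(47 - 3) = 0.0227 hours

0.0227 hours


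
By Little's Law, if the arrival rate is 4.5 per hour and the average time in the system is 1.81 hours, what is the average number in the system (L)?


L = lambda * W = 4.5 * 1.81 = 8.15

8.15


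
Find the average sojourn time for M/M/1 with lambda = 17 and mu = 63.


W = 1/(mu - lambda) = 1/(63 - 17) = 0.0217 hours

0.0217 hours


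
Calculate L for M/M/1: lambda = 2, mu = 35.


rho = 2/35; L = rho/(1-rho) = 0.06

0.06


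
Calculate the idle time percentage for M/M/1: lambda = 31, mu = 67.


Idle fraction = (1 - rho) * 100 = (1 - 31/67) * 100 = 53.7%

53.7%


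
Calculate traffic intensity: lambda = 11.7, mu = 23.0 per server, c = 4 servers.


rho = lambda / (c * mu) = 11.7 / (4 * 23.0) = 0.1272

0.1272


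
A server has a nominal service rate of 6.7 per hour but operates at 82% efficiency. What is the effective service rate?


Effective rate = mu * efficiency = 6.7 * 0.82 = 5.49 per hour

5.49 per hour


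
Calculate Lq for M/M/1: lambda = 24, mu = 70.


rho = 24/70; Lq = rho^2/(1-rho) = 0.18

0.18


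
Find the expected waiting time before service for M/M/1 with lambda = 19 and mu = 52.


rho = 19/52; Wq = rho/(mu - lambda) = 0.0111 hours

0.0111 hours


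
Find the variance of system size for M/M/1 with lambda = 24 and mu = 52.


rho = 24/52; Var(N) = rho/(1-rho)^2 = 1.59

1.59


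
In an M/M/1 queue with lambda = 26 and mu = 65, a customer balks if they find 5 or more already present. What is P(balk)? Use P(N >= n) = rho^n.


P(N >= 5) = rho^5 = (26/65)^5 = 0.0102

0.0102


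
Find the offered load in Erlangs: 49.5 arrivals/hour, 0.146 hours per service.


Offered load a = lambda * E[S] = 49.5 * 0.146 = 7.23 Erlangs

7.23 Erlangs


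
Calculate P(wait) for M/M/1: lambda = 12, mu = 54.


P(wait) = rho = lambda/mu = 12/54 = 0.2222

0.2222


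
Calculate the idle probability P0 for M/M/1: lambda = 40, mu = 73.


P0 = 1 - rho = 1 - 40/73 = 0.4521

0.4521


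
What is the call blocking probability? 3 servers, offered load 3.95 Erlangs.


B(N,A) = (A^N/N!) / sum(A^k/k!, k=0..N) with N=3, A=3.95 = 0.4461

0.4461


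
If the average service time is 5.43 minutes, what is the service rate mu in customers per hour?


mu = 60 / avg_service_time = 60 / 5.43 = 11.05 per hour

11.05 per hour


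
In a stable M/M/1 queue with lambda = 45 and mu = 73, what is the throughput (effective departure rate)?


For a stable queue (lambda < mu), throughput = lambda = 45 per hour

45 per hour


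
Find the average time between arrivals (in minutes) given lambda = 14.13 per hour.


Mean interarrival time = 60/lambda = 60/14.13 = 4.25 minutes

4.25 minutes


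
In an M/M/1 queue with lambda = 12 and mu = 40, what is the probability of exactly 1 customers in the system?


rho = 12/40; P(n) = (1-rho)*rho^n = (1-12/40)*(12/40)^1 = 0.21

0.21


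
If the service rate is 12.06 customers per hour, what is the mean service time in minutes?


Mean service time = 60/mu = 60/12.06 = 4.98 minutes

4.98 minutes


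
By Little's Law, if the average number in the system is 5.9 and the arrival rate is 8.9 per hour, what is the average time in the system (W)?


W = L / lambda = 5.9 / 8.9 = 0.6629 hours

0.6629 hours


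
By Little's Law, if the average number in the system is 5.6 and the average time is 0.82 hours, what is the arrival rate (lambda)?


lambda = L / W = 5.6 / 0.82 = 6.83 per hour

6.83 per hour


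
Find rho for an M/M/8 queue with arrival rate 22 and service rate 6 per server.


rho = lambda/(c*mu) = 22/(8*6) = 0.4583

0.4583


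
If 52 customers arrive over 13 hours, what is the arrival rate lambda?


lambda = total arrivals / time = 52 / 13 = 4.0 per hour

4.0 per hour


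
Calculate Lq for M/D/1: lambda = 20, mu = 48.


M/D/1: Lq = rho^2 / (2*(1-rho)) where rho = 20/48; Lq = 0.15

0.15


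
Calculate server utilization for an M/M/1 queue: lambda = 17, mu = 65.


rho = lambda/mu = 17/65 = 0.2615

0.2615


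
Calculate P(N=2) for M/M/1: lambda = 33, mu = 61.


rho = 33/61; P(n) = (1-rho)*rho^n = (1-33/61)*(33/61)^2 = 0.1343

0.1343


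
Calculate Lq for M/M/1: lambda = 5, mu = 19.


rho = 5/19; Lq = rho^2/(1-rho) = 0.09

0.09


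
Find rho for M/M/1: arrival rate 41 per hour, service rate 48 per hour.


rho = lambda/mu = 41/48 = 0.8542

0.8542


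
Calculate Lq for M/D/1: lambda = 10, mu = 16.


M/D/1: Lq = rho^2 / (2*(1-rho)) where rho = 10/16; Lq = 0.52

0.52


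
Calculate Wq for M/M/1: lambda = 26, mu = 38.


rho = 26/38; Wq = rho/(mu - lambda) = 0.057 hours

0.057 hours


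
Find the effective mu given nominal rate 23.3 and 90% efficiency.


Effective rate = mu * efficiency = 23.3 * 0.9 = 20.97 per hour

20.97 per hour


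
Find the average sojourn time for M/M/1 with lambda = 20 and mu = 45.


W = 1/(mu - lambda) = 1/(45 - 20) = 0.04 hours

0.04 hours


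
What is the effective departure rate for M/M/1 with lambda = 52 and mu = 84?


For a stable queue (lambda < mu), throughput = lambda = 52 per hour

52 per hour


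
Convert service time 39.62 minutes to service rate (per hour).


mu = 60 / avg_service_time = 60 / 39.62 = 1.51 per hour

1.51 per hour


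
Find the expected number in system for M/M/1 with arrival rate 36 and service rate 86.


rho = 36/86; L = rho/(1-rho) = 0.72

0.72


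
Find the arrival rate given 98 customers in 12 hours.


lambda = total arrivals / time = 98 / 12 = 8.17 per hour

8.17 per hour


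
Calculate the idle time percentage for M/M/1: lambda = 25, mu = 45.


Idle fraction = (1 - rho) * 100 = (1 - 25/45) * 100 = 44.4%

44.4%


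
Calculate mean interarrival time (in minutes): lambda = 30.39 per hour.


Mean interarrival time = 60/lambda = 60/30.39 = 1.97 minutes

1.97 minutes


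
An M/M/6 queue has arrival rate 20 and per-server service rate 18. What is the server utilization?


rho = lambda/(c*mu) = 20/(6*18) = 0.1852

0.1852


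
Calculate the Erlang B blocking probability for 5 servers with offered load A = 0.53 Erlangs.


B(N,A) = (A^N/N!) / sum(A^k/k!, k=0..N) with N=5, A=0.53 = 0.0002

0.0002


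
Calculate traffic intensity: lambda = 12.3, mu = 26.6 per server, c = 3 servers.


rho = lambda / (c * mu) = 12.3 / (3 * 26.6) = 0.1541

0.1541


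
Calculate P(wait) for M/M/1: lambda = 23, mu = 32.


P(wait) = rho = lambda/mu = 23/32 = 0.7188

0.7188


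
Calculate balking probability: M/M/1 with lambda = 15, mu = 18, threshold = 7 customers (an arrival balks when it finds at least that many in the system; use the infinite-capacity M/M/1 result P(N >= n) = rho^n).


P(N >= 7) = rho^7 = (15/18)^7 = 0.2791

0.2791


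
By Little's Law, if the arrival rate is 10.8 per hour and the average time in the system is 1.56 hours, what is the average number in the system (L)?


L = lambda * W = 10.8 * 1.56 = 16.85

16.85


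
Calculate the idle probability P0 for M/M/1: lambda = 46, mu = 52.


P0 = 1 - rho = 1 - 46/52 = 0.1154

0.1154


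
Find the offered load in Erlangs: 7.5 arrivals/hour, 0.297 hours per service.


Offered load a = lambda * E[S] = 7.5 * 0.297 = 2.23 Erlangs

2.23 Erlangs


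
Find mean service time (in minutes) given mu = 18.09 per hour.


Mean service time = 60/mu = 60/18.09 = 3.32 minutes

3.32 minutes


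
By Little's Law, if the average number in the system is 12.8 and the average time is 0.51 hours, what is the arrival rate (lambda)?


lambda = L / W = 12.8 / 0.51 = 25.1 per hour

25.1 per hour


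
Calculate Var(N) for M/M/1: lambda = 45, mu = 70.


rho = 45/70; Var(N) = rho/(1-rho)^2 = 5.04

5.04


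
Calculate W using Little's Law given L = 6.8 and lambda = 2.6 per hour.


W = L / lambda = 6.8 / 2.6 = 2.6154 hours

2.6154 hours


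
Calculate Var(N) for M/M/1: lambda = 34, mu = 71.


rho = 34/71; Var(N) = rho/(1-rho)^2 = 1.76

1.76


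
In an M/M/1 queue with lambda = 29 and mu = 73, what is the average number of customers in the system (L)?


rho = 29/73; L = rho/(1-rho) = 0.66

0.66


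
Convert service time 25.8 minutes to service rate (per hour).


mu = 60 / avg_service_time = 60 / 25.8 = 2.33 per hour

2.33 per hour


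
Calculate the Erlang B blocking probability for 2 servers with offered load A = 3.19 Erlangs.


B(N,A) = (A^N/N!) / sum(A^k/k!, k=0..N) with N=2, A=3.19 = 0.5484

0.5484


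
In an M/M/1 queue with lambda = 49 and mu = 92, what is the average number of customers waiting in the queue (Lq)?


rho = 49/92; Lq = rho^2/(1-rho) = 0.61

0.61


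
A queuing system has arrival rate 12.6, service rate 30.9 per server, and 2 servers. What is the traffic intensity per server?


rho = lambda / (c * mu) = 12.6 / (2 * 30.9) = 0.2039

0.2039


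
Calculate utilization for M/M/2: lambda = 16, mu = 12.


rho = lambda/(c*mu) = 16/(2*12) = 0.6667

0.6667


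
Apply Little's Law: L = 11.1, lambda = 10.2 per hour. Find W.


W = L / lambda = 11.1 / 10.2 = 1.0882 hours

1.0882 hours


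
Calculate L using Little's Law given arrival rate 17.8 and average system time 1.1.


L = lambda * W = 17.8 * 1.1 = 19.58

19.58


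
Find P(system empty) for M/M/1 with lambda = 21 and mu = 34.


P0 = 1 - rho = 1 - 21/34 = 0.3824

0.3824


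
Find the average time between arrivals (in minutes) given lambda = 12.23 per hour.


Mean interarrival time = 60/lambda = 60/12.23 = 4.91 minutes

4.91 minutes


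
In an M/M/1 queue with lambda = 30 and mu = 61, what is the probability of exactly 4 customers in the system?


rho = 30/61; P(n) = (1-rho)*rho^n = (1-30/61)*(30/61)^4 = 0.0297

0.0297


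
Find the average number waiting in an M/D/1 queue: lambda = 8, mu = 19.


M/D/1: Lq = rho^2 / (2*(1-rho)) where rho = 8/19; Lq = 0.15

0.15


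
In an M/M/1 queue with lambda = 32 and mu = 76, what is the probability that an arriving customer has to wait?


P(wait) = rho = lambda/mu = 32/76 = 0.4211

0.4211


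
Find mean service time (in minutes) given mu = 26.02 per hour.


Mean service time = 60/mu = 60/26.02 = 2.31 minutes

2.31 minutes


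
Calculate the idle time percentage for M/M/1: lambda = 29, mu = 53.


Idle fraction = (1 - rho) * 100 = (1 - 29/53) * 100 = 45.3%

45.3%


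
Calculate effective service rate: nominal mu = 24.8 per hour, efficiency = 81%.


Effective rate = mu * efficiency = 24.8 * 0.81 = 20.09 per hour

20.09 per hour


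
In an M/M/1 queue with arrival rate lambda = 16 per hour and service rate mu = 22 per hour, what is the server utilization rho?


rho = lambda/mu = 16/22 = 0.7273

0.7273


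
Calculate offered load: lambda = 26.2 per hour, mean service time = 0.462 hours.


Offered load a = lambda * E[S] = 26.2 * 0.462 = 12.1 Erlangs

12.1 Erlangs


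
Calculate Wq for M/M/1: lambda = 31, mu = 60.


rho = 31/60; Wq = rho/(mu - lambda) = 0.0178 hours

0.0178 hours


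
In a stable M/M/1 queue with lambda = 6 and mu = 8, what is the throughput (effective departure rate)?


For a stable queue (lambda < mu), throughput = lambda = 6 per hour

6 per hour


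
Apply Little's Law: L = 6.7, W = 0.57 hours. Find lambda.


lambda = L / W = 6.7 / 0.57 = 11.75 per hour

11.75 per hour


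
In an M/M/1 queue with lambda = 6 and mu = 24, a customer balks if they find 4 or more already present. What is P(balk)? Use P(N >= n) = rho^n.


P(N >= 4) = rho^4 = (6/24)^4 = 0.0039

0.0039


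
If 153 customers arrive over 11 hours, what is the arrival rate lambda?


lambda = total arrivals / time = 153 / 11 = 13.91 per hour

13.91 per hour


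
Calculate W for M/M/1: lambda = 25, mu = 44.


W = 1/(mu - lambda) = 1/(44 - 25) = 0.0526 hours

0.0526 hours


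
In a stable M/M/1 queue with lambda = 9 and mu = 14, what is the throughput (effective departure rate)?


For a stable queue (lambda < mu), throughput = lambda = 9 per hour

9 per hour


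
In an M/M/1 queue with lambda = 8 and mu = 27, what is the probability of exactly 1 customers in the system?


rho = 8/27; P(n) = (1-rho)*rho^n = (1-8/27)*(8/27)^1 = 0.2085

0.2085


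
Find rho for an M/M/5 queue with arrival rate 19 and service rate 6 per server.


rho = lambda/(c*mu) = 19/(5*6) = 0.6333

0.6333


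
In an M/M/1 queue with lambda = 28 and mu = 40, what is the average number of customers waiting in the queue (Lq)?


rho = 28/40; Lq = rho^2/(1-rho) = 1.63

1.63


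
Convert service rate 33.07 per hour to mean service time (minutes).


Mean service time = 60/mu = 60/33.07 = 1.81 minutes

1.81 minutes


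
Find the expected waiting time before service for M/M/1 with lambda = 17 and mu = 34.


rho = 17/34; Wq = rho/(mu - lambda) = 0.0294 hours

0.0294 hours


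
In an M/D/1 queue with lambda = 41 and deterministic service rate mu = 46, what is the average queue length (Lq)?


M/D/1: Lq = rho^2 / (2*(1-rho)) where rho = 41/46; Lq = 3.65

3.65


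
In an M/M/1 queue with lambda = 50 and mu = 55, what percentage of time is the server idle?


Idle fraction = (1 - rho) * 100 = (1 - 50/55) * 100 = 9.1%

9.1%


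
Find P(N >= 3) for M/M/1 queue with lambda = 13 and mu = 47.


P(N >= 3) = rho^3 = (13/47)^3 = 0.0212

0.0212


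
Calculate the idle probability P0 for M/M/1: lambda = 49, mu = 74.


P0 = 1 - rho = 1 - 49/74 = 0.3378

0.3378


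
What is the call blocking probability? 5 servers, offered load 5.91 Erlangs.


B(N,A) = (A^N/N!) / sum(A^k/k!, k=0..N) with N=5, A=5.91 = 0.3541

0.3541


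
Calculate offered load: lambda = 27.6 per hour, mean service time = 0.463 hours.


Offered load a = lambda * E[S] = 27.6 * 0.463 = 12.78 Erlangs

12.78 Erlangs


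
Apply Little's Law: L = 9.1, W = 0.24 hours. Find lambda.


lambda = L / W = 9.1 / 0.24 = 37.92 per hour

37.92 per hour


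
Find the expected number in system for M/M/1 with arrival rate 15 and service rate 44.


rho = 15/44; L = rho/(1-rho) = 0.52

0.52


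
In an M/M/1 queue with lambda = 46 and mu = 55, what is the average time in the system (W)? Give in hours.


W = 1/(mu - lambda) = 1/(55 - 46) = 0.1111 hours

0.1111 hours


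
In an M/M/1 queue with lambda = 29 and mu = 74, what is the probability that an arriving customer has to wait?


P(wait) = rho = lambda/mu = 29/74 = 0.3919

0.3919


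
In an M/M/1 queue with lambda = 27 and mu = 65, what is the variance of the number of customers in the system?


rho = 27/65; Var(N) = rho/(1-rho)^2 = 1.22

1.22


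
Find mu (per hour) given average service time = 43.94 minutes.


mu = 60 / avg_service_time = 60 / 43.94 = 1.37 per hour

1.37 per hour


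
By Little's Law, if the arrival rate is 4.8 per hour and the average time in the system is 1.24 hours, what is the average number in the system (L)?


L = lambda * W = 4.8 * 1.24 = 5.95

5.95


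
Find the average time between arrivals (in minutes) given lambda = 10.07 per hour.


Mean interarrival time = 60/lambda = 60/10.07 = 5.96 minutes

5.96 minutes


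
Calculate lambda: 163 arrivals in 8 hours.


lambda = total arrivals / time = 163 / 8 = 20.38 per hour

20.38 per hour


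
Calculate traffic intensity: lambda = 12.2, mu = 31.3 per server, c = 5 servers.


rho = lambda / (c * mu) = 12.2 / (5 * 31.3) = 0.078

0.078


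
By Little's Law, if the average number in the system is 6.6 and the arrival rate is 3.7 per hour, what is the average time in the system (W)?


W = L / lambda = 6.6 / 3.7 = 1.7838 hours

1.7838 hours


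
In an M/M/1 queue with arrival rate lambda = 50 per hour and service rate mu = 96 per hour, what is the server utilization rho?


rho = lambda/mu = 50/96 = 0.5208

0.5208


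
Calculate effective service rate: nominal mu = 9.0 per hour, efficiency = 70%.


Effective rate = mu * efficiency = 9.0 * 0.7 = 6.3 per hour

6.3 per hour


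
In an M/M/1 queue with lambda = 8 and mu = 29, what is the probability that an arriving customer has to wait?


P(wait) = rho = lambda/mu = 8/29 = 0.2759

0.2759


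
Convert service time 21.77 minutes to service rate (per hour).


mu = 60 / avg_service_time = 60 / 21.77 = 2.76 per hour

2.76 per hour


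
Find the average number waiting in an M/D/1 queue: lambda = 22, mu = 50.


M/D/1: Lq = rho^2 / (2*(1-rho)) where rho = 22/50; Lq = 0.17

0.17


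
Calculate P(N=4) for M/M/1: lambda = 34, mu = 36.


rho = 34/36; P(n) = (1-rho)*rho^n = (1-34/36)*(34/36)^4 = 0.0442

0.0442


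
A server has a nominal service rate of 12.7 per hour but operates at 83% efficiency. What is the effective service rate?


Effective rate = mu * efficiency = 12.7 * 0.83 = 10.54 per hour

10.54 per hour


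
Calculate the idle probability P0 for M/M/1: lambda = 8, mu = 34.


P0 = 1 - rho = 1 - 8/34 = 0.7647

0.7647


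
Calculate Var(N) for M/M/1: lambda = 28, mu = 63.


rho = 28/63; Var(N) = rho/(1-rho)^2 = 1.44

1.44


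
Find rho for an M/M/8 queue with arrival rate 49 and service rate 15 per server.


rho = lambda/(c*mu) = 49/(8*15) = 0.4083

0.4083


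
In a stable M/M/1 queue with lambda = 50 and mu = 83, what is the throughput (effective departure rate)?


For a stable queue (lambda < mu), throughput = lambda = 50 per hour

50 per hour


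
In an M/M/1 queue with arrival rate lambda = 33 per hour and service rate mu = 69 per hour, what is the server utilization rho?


rho = lambda/mu = 33/69 = 0.4783

0.4783


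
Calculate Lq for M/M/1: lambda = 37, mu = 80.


rho = 37/80; Lq = rho^2/(1-rho) = 0.4

0.4


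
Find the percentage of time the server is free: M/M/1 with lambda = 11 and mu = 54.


Idle fraction = (1 - rho) * 100 = (1 - 11/54) * 100 = 79.6%

79.6%


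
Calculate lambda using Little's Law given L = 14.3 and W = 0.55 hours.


lambda = L / W = 14.3 / 0.55 = 26.0 per hour

26.0 per hour


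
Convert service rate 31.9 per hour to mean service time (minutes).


Mean service time = 60/mu = 60/31.9 = 1.88 minutes

1.88 minutes


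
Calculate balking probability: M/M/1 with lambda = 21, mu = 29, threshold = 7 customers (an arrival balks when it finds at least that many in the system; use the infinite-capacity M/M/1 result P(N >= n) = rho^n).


P(N >= 7) = rho^7 = (21/29)^7 = 0.1044

0.1044


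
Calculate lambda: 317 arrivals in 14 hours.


lambda = total arrivals / time = 317 / 14 = 22.64 per hour

22.64 per hour


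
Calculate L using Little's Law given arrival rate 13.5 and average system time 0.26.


L = lambda * W = 13.5 * 0.26 = 3.51

3.51


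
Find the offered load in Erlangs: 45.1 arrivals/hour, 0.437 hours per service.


Offered load a = lambda * E[S] = 45.1 * 0.437 = 19.71 Erlangs

19.71 Erlangs


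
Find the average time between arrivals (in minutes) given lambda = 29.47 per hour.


Mean interarrival time = 60/lambda = 60/29.47 = 2.04 minutes

2.04 minutes


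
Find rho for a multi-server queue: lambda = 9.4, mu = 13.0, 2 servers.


rho = lambda / (c * mu) = 9.4 / (2 * 13.0) = 0.3615

0.3615


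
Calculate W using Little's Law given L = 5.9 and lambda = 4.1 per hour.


W = L / lambda = 5.9 / 4.1 = 1.439 hours

1.439 hours


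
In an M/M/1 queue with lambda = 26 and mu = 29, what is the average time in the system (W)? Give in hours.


W = 1/(mu - lambda) = 1/(29 - 26) = 0.3333 hours

0.3333 hours


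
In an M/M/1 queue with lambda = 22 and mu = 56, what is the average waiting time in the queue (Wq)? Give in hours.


rho = 22/56; Wq = rho/(mu - lambda) = 0.0116 hours

0.0116 hours


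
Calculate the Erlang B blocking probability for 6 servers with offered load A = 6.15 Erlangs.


B(N,A) = (A^N/N!) / sum(A^k/k!, k=0..N) with N=6, A=6.15 = 0.2754

0.2754


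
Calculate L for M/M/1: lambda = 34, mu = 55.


rho = 34/55; L = rho/(1-rho) = 1.62

1.62


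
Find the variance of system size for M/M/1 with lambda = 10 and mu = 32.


rho = 10/32; Var(N) = rho/(1-rho)^2 = 0.66

0.66


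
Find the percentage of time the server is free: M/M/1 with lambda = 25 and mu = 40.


Idle fraction = (1 - rho) * 100 = (1 - 25/40) * 100 = 37.5%

37.5%


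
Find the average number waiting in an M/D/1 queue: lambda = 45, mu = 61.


M/D/1: Lq = rho^2 / (2*(1-rho)) where rho = 45/61; Lq = 1.04

1.04


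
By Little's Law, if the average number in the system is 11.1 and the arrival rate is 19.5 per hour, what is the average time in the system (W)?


W = L / lambda = 11.1 / 19.5 = 0.5692 hours

0.5692 hours


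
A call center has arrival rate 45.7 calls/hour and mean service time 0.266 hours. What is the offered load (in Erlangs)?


Offered load a = lambda * E[S] = 45.7 * 0.266 = 12.16 Erlangs

12.16 Erlangs


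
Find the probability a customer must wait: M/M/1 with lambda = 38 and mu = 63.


P(wait) = rho = lambda/mu = 38/63 = 0.6032

0.6032


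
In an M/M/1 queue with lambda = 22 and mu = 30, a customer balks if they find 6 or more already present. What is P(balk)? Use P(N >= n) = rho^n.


P(N >= 6) = rho^6 = (22/30)^6 = 0.1555

0.1555


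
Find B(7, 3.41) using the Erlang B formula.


B(N,A) = (A^N/N!) / sum(A^k/k!, k=0..N) with N=7, A=3.41 = 0.036

0.036


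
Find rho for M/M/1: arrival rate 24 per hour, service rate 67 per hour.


rho = lambda/mu = 24/67 = 0.3582

0.3582


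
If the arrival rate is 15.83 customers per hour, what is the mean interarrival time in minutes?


Mean interarrival time = 60/lambda = 60/15.83 = 3.79 minutes

3.79 minutes


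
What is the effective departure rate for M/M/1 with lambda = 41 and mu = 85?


For a stable queue (lambda < mu), throughput = lambda = 41 per hour

41 per hour


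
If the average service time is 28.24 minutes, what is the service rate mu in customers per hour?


mu = 60 / avg_service_time = 60 / 28.24 = 2.12 per hour

2.12 per hour


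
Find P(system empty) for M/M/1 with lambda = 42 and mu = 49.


P0 = 1 - rho = 1 - 42/49 = 0.1429

0.1429


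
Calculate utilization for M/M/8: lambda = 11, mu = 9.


rho = lambda/(c*mu) = 11/(8*9) = 0.1528

0.1528


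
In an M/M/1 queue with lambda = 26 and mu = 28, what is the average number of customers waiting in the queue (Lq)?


rho = 26/28; Lq = rho^2/(1-rho) = 12.07

12.07


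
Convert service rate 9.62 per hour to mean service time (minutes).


Mean service time = 60/mu = 60/9.62 = 6.24 minutes

6.24 minutes


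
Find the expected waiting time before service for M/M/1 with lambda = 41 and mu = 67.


rho = 41/67; Wq = rho/(mu - lambda) = 0.0235 hours

0.0235 hours


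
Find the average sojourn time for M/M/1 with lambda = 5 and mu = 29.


W = 1/(mu - lambda) = 1/(29 - 5) = 0.0417 hours

0.0417 hours


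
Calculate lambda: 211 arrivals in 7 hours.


lambda = total arrivals / time = 211 / 7 = 30.14 per hour

30.14 per hour


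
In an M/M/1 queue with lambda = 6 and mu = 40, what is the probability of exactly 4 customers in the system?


rho = 6/40; P(n) = (1-rho)*rho^n = (1-6/40)*(6/40)^4 = 0.0004

0.0004


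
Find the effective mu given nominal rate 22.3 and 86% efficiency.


Effective rate = mu * efficiency = 22.3 * 0.86 = 19.18 per hour

19.18 per hour


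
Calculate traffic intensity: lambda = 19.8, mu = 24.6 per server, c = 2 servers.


rho = lambda / (c * mu) = 19.8 / (2 * 24.6) = 0.4024

0.4024


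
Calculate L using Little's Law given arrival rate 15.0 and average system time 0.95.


L = lambda * W = 15.0 * 0.95 = 14.25

14.25


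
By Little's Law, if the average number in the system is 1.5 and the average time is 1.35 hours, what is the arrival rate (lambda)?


lambda = L / W = 1.5 / 1.35 = 1.11 per hour

1.11 per hour


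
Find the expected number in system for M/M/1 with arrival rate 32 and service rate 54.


rho = 32/54; L = rho/(1-rho) = 1.45

1.45


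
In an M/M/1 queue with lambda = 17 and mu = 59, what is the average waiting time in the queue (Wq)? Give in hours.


rho = 17/59; Wq = rho/(mu - lambda) = 0.0069 hours

0.0069 hours


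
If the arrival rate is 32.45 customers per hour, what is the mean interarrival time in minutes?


Mean interarrival time = 60/lambda = 60/32.45 = 1.85 minutes

1.85 minutes


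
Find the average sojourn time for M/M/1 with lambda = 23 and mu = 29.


W = 1/(mu - lambda) = 1/(29 - 23) = 0.1667 hours

0.1667 hours


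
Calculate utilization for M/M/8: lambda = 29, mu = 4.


rho = lambda/(c*mu) = 29/(8*4) = 0.9063

0.9063


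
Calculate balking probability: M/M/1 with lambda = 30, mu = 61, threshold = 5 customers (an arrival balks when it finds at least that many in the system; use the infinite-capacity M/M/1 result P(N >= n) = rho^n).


P(N >= 5) = rho^5 = (30/61)^5 = 0.0288

0.0288


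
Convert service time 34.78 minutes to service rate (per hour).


mu = 60 / avg_service_time = 60 / 34.78 = 1.73 per hour

1.73 per hour


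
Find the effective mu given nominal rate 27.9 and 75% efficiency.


Effective rate = mu * efficiency = 27.9 * 0.75 = 20.93 per hour

20.93 per hour


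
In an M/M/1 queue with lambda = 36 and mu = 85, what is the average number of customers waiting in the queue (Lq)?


rho = 36/85; Lq = rho^2/(1-rho) = 0.31

0.31


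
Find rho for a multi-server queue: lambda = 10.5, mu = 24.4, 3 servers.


rho = lambda / (c * mu) = 10.5 / (3 * 24.4) = 0.1434

0.1434


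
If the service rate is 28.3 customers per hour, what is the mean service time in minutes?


Mean service time = 60/mu = 60/28.3 = 2.12 minutes

2.12 minutes


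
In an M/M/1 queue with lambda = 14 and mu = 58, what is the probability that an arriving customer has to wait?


P(wait) = rho = lambda/mu = 14/58 = 0.2414

0.2414


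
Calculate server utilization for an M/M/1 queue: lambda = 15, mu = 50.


rho = lambda/mu = 15/50 = 0.3

0.3


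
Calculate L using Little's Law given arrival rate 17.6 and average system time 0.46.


L = lambda * W = 17.6 * 0.46 = 8.1

8.1


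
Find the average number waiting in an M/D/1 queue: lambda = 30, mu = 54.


M/D/1: Lq = rho^2 / (2*(1-rho)) where rho = 30/54; Lq = 0.35

0.35


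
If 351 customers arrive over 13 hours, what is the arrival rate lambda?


lambda = total arrivals / time = 351 / 13 = 27.0 per hour

27.0 per hour


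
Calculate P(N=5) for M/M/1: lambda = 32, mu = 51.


rho = 32/51; P(n) = (1-rho)*rho^n = (1-32/51)*(32/51)^5 = 0.0362

0.0362


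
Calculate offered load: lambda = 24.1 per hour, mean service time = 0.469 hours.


Offered load a = lambda * E[S] = 24.1 * 0.469 = 11.3 Erlangs

11.3 Erlangs


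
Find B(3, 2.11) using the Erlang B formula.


B(N,A) = (A^N/N!) / sum(A^k/k!, k=0..N) with N=3, A=2.11 = 0.2269

0.2269


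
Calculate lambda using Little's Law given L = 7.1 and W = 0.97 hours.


lambda = L / W = 7.1 / 0.97 = 7.32 per hour

7.32 per hour


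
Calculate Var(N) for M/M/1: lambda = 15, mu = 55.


rho = 15/55; Var(N) = rho/(1-rho)^2 = 0.52

0.52


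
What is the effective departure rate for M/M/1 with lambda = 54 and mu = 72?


For a stable queue (lambda < mu), throughput = lambda = 54 per hour

54 per hour


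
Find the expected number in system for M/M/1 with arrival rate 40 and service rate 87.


rho = 40/87; L = rho/(1-rho) = 0.85

0.85


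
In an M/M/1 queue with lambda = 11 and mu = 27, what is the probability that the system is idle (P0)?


P0 = 1 - rho = 1 - 11/27 = 0.5926

0.5926


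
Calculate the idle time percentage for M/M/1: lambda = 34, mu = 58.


Idle fraction = (1 - rho) * 100 = (1 - 34/58) * 100 = 41.4%

41.4%


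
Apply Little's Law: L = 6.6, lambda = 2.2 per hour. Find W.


W = L / lambda = 6.6 / 2.2 = 3.0 hours

3.0 hours


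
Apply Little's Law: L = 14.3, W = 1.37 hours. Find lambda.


lambda = L / W = 14.3 / 1.37 = 10.44 per hour

10.44 per hour


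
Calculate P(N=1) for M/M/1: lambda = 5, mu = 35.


rho = 5/35; P(n) = (1-rho)*rho^n = (1-5/35)*(5/35)^1 = 0.1224

0.1224


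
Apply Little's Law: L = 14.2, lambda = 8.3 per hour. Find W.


W = L / lambda = 14.2 / 8.3 = 1.7108 hours

1.7108 hours


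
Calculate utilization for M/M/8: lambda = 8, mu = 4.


rho = lambda/(c*mu) = 8/(8*4) = 0.25

0.25


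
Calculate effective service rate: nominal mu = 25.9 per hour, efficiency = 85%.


Effective rate = mu * efficiency = 25.9 * 0.85 = 22.02 per hour

22.02 per hour


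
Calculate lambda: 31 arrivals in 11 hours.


lambda = total arrivals / time = 31 / 11 = 2.82 per hour

2.82 per hour


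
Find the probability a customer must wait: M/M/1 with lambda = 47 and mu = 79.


P(wait) = rho = lambda/mu = 47/79 = 0.5949

0.5949


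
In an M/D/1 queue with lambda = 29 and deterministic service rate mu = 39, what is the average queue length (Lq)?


M/D/1: Lq = rho^2 / (2*(1-rho)) where rho = 29/39; Lq = 1.08

1.08


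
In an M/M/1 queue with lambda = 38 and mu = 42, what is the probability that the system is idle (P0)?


P0 = 1 - rho = 1 - 38/42 = 0.0952

0.0952


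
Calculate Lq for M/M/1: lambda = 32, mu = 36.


rho = 32/36; Lq = rho^2/(1-rho) = 7.11

7.11


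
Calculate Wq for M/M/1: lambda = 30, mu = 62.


rho = 30/62; Wq = rho/(mu - lambda) = 0.0151 hours

0.0151 hours


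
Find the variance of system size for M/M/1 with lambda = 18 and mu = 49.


rho = 18/49; Var(N) = rho/(1-rho)^2 = 0.92

0.92


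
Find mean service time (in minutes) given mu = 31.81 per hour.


Mean service time = 60/mu = 60/31.81 = 1.89 minutes

1.89 minutes


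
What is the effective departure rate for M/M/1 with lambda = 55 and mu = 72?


For a stable queue (lambda < mu), throughput = lambda = 55 per hour

55 per hour


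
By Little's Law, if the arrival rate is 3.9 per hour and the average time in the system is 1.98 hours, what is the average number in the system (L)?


L = lambda * W = 3.9 * 1.98 = 7.72

7.72


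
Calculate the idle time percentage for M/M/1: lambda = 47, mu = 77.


Idle fraction = (1 - rho) * 100 = (1 - 47/77) * 100 = 39.0%

39.0%


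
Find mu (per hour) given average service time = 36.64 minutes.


mu = 60 / avg_service_time = 60 / 36.64 = 1.64 per hour

1.64 per hour


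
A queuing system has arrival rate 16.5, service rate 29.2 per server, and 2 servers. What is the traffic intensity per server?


rho = lambda / (c * mu) = 16.5 / (2 * 29.2) = 0.2825

0.2825


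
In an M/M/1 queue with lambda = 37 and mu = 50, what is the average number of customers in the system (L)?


rho = 37/50; L = rho/(1-rho) = 2.85

2.85


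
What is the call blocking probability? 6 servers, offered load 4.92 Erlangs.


B(N,A) = (A^N/N!) / sum(A^k/k!, k=0..N) with N=6, A=4.92 = 0.1858

0.1858


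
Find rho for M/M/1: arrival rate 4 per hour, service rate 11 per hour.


rho = lambda/mu = 4/11 = 0.3636

0.3636


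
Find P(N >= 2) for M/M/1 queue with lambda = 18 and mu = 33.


P(N >= 2) = rho^2 = (18/33)^2 = 0.2975

0.2975


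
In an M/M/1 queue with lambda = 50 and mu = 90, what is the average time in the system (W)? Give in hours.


W = 1/(mu - lambda) = 1/(90 - 50) = 0.025 hours

0.025 hours


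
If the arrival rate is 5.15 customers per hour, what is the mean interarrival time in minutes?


Mean interarrival time = 60/lambda = 60/5.15 = 11.65 minutes

11.65 minutes


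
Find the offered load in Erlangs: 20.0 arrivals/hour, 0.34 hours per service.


Offered load a = lambda * E[S] = 20.0 * 0.34 = 6.8 Erlangs

6.8 Erlangs


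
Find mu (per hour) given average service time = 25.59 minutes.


mu = 60 / avg_service_time = 60 / 25.59 = 2.34 per hour

2.34 per hour


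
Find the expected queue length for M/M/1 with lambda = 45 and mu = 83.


rho = 45/83; Lq = rho^2/(1-rho) = 0.64

0.64


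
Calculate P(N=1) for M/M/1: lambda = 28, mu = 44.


rho = 28/44; P(n) = (1-rho)*rho^n = (1-28/44)*(28/44)^1 = 0.2314

0.2314


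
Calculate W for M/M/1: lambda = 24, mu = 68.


W = 1/(mu - lambda) = 1/(68 - 24) = 0.0227 hours

0.0227 hours


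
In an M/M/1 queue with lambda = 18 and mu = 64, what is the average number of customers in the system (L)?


rho = 18/64; L = rho/(1-rho) = 0.39

0.39


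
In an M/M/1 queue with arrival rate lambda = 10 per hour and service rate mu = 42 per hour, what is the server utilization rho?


rho = lambda/mu = 10/42 = 0.2381

0.2381


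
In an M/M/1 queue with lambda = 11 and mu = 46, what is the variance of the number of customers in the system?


rho = 11/46; Var(N) = rho/(1-rho)^2 = 0.41

0.41


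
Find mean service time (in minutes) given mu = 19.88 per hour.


Mean service time = 60/mu = 60/19.88 = 3.02 minutes

3.02 minutes


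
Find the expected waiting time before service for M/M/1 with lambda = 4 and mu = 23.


rho = 4/23; Wq = rho/(mu - lambda) = 0.0092 hours

0.0092 hours


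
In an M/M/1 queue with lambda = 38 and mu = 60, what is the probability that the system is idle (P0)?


P0 = 1 - rho = 1 - 38/60 = 0.3667

0.3667


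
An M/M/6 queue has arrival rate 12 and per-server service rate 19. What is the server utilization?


rho = lambda/(c*mu) = 12/(6*19) = 0.1053

0.1053


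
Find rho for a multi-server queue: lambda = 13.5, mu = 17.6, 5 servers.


rho = lambda / (c * mu) = 13.5 / (5 * 17.6) = 0.1534

0.1534


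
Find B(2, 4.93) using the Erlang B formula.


B(N,A) = (A^N/N!) / sum(A^k/k!, k=0..N) with N=2, A=4.93 = 0.6721

0.6721


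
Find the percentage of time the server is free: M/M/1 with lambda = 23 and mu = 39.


Idle fraction = (1 - rho) * 100 = (1 - 23/39) * 100 = 41.0%

41.0%


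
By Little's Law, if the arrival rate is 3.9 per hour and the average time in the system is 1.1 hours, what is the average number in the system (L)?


L = lambda * W = 3.9 * 1.1 = 4.29

4.29


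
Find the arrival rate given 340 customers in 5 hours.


lambda = total arrivals / time = 340 / 5 = 68.0 per hour

68.0 per hour


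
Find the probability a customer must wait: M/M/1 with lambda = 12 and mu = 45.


P(wait) = rho = lambda/mu = 12/45 = 0.2667

0.2667


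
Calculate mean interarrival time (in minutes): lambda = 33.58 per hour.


Mean interarrival time = 60/lambda = 60/33.58 = 1.79 minutes

1.79 minutes


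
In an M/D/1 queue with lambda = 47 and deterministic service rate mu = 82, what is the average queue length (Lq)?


M/D/1: Lq = rho^2 / (2*(1-rho)) where rho = 47/82; Lq = 0.38

0.38


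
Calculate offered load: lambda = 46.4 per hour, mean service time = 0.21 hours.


Offered load a = lambda * E[S] = 46.4 * 0.21 = 9.74 Erlangs

9.74 Erlangs


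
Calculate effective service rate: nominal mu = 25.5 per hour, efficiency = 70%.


Effective rate = mu * efficiency = 25.5 * 0.7 = 17.85 per hour

17.85 per hour


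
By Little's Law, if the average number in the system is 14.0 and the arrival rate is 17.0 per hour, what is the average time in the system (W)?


W = L / lambda = 14.0 / 17.0 = 0.8235 hours

0.8235 hours


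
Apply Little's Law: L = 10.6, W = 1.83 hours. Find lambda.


lambda = L / W = 10.6 / 1.83 = 5.79 per hour

5.79 per hour
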